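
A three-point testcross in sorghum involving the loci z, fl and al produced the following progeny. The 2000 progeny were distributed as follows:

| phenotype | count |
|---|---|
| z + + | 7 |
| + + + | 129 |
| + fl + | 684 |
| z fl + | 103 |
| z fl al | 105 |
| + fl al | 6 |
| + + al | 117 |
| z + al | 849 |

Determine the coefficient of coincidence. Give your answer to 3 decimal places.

0.452

The two most frequent reciprocal classes, + fl + and z + al, are the parental types, so the F1 was + fl + / z + al.
The two rarest classes, + fl al and z + +, are the double crossovers. Comparing them with the parentals, only the al allele has switched, so al is the middle locus and the order is fl – al – z.
fl–al: (234 + 13)/2000 = 0.1235; al–z: (220 + 13)/2000 = 0.1165.
Expected DCO frequency = 0.1235 × 0.1165 ≈ 0.01439; observed = 13/2000 ≈ 0.00650.
Coefficient of coincidence = 0.00650/0.01439 ≈ 0.452.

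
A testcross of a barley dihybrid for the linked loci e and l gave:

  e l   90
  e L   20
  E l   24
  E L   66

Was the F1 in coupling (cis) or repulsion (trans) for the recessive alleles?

The two most frequent classes are E L (66) and e l (90); these are the parental (non-recombinant) types.
So the F1 carried E L on one chromosome and e l on the other — the recessive alleles are on the same chromosome (cis / coupling).

cis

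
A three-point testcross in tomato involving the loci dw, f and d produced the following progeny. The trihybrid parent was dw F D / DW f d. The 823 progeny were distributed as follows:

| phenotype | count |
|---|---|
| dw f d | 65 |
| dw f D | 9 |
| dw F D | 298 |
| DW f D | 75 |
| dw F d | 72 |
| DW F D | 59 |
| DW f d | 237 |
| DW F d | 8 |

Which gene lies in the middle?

f

The two rarest classes, dw f D and DW F d, are the double crossovers. Comparing them with the parentals, only the f allele has switched, so f is the middle locus and the order is d – f – dw.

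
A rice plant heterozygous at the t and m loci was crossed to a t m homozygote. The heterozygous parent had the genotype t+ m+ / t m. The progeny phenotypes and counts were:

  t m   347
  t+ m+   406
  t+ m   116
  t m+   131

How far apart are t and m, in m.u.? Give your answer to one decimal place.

24.7 m.u.

The recombinant classes are t+ m and t m+: 116 + 131 = 247.
Recombination frequency = 247/1000 = 0.2470 ≈ 24.7%, i.e. 24.7 m.u.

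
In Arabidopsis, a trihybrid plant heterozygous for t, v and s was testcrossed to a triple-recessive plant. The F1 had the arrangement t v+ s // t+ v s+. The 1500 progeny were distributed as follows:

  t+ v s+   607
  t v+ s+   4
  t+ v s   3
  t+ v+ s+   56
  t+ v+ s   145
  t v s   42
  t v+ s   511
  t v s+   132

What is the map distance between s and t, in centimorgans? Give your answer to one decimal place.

18.9 centimorgans

The two rarest classes, t v+ s+ and t+ v s, are the double crossovers. Comparing them with the parentals, only the s allele has switched, so s is the middle locus and the order is v – s – t.
Crossovers in the s–t interval produce the single-crossover classes t+ v+ s and t v s+ (145 + 132 = 277) plus the double crossovers (7).
RF(s–t) = (277 + 7) / 1500 = 284/1500 = 0.1893 → 18.9 centimorgans.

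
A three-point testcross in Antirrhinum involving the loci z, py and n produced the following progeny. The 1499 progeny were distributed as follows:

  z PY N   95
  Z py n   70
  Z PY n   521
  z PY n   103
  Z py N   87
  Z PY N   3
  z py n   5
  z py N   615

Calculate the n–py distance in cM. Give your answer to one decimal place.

The two most frequent reciprocal classes, Z PY n and z py N, are the parental types, so the F1 was Z PY n / z py N.
The two rarest classes, Z PY N and z py n, are the double crossovers. Comparing them with the parentals, only the n allele has switched, so n is the middle locus and the order is py – n – z.
Crossovers in the py–n interval produce the single-crossover classes Z py n and z PY N (70 + 95 = 165) plus the double crossovers (8).
RF(py–n) = (165 + 8) / 1499 = 173/1499 = 0.1154 → 11.5 cM.

11.5 cM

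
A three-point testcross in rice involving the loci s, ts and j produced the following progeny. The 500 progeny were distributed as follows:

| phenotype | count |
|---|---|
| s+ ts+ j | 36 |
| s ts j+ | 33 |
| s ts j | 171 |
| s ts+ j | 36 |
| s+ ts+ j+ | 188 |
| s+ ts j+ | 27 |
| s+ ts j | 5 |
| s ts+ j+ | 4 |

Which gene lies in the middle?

s

The two most frequent reciprocal classes, s ts j and s+ ts+ j+, are the parental types, so the F1 was s ts j / s+ ts+ j+.
The two rarest classes, s+ ts j and s ts+ j+, are the double crossovers. Comparing them with the parentals, only the s allele has switched, so s is the middle locus and the order is j – s – ts.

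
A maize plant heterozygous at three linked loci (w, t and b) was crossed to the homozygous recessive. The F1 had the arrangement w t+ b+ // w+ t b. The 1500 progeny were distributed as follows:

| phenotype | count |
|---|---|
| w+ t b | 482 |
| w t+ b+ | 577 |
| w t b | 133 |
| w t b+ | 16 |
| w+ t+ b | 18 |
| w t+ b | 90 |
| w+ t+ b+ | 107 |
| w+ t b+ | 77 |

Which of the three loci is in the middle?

t

The two rarest classes, w t b+ and w+ t+ b, are the double crossovers. Comparing them with the parentals, only the t allele has switched, so t is the middle locus and the order is b – t – w.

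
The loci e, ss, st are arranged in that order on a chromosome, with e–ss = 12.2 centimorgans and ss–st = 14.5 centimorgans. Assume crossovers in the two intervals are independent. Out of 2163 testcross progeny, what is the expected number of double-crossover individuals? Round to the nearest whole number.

38

Map distances give recombination frequencies of 0.122 and 0.145 for the two intervals.
With no interference, expected double-crossover frequency = 0.122 × 0.145 = 0.01769.
Expected number = 0.01769 × 2163 = 38.26 ≈ 38.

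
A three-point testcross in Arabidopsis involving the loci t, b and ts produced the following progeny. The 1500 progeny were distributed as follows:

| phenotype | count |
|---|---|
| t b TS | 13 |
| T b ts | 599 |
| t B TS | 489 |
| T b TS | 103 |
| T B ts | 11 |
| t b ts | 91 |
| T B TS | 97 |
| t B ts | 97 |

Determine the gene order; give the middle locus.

The two most frequent reciprocal classes, T b ts and t B TS, are the parental types, so the F1 was T b ts / t B TS.
The two rarest classes, T B ts and t b TS, are the double crossovers. Comparing them with the parentals, only the b allele has switched, so b is the middle locus and the order is ts – b – t.

b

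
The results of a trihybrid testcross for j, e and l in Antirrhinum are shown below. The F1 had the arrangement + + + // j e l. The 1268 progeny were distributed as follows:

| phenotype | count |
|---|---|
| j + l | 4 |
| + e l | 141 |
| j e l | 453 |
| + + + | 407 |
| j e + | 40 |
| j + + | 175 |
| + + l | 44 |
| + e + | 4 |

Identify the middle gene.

e

The two rarest classes, + e + and j + l, are the double crossovers. Comparing them with the parentals, only the e allele has switched, so e is the middle locus and the order is l – e – j.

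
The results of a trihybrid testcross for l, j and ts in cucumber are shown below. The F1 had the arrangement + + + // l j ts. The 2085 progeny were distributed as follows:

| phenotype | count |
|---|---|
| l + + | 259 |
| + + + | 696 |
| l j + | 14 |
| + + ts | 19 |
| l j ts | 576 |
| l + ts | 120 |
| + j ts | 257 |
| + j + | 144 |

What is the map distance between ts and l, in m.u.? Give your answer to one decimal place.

The two rarest classes, + + ts and l j +, are the double crossovers. Comparing them with the parentals, only the ts allele has switched, so ts is the middle locus and the order is l – ts – j.
Crossovers in the l–ts interval produce the single-crossover classes l + + and + j ts (259 + 257 = 516) plus the double crossovers (33).
RF(l–ts) = (516 + 33) / 2085 = 549/2085 = 0.2633 → 26.3 m.u.

26.3 m.u.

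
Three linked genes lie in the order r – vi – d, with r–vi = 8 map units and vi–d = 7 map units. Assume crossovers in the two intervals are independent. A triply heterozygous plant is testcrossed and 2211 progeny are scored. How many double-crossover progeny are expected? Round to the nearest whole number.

Map distances give recombination frequencies of 0.080 and 0.070 for the two intervals.
With no interference, expected double-crossover frequency = 0.080 × 0.070 = 0.00560.
Expected number = 0.00560 × 2211 = 12.38 ≈ 12.

12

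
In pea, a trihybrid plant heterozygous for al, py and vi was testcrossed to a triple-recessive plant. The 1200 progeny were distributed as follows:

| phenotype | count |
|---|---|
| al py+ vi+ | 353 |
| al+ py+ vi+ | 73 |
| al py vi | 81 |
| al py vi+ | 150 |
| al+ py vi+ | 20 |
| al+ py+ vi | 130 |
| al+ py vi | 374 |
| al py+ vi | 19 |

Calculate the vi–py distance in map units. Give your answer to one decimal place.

The two most frequent reciprocal classes, al+ py vi and al py+ vi+, are the parental types, so the F1 was al+ py vi / al py+ vi+.
The two rarest classes, al+ py vi+ and al py+ vi, are the double crossovers. Comparing them with the parentals, only the vi allele has switched, so vi is the middle locus and the order is al – vi – py.
Crossovers in the vi–py interval produce the single-crossover classes al+ py+ vi and al py vi+ (130 + 150 = 280) plus the double crossovers (39).
RF(vi–py) = (280 + 39) / 1200 = 319/1200 = 0.2658 → 26.6 map units.

26.6 map units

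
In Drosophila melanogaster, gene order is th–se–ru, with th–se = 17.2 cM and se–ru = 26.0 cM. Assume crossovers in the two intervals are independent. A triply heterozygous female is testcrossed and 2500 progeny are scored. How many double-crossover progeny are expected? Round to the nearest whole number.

Map distances give recombination frequencies of 0.172 and 0.260 for the two intervals.
With no interference, expected double-crossover frequency = 0.172 × 0.260 = 0.04472.
Expected number = 0.04472 × 2500 = 111.80 ≈ 112.

112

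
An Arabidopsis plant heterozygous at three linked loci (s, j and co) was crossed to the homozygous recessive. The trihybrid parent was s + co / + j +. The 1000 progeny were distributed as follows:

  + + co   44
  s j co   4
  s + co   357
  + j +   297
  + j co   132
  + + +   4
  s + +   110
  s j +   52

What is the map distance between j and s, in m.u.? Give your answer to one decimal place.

The two rarest classes, s j co and + + +, are the double crossovers. Comparing them with the parentals, only the j allele has switched, so j is the middle locus and the order is co – j – s.
Crossovers in the j–s interval produce the single-crossover classes + + co and s j + (44 + 52 = 96) plus the double crossovers (8).
RF(j–s) = (96 + 8) / 1000 = 104/1000 = 0.1040 → 10.4 m.u.

10.4 m.u.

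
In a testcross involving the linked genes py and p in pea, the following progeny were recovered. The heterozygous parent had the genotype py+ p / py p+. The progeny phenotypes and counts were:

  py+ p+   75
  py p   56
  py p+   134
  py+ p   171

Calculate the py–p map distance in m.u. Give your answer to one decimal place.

The recombinant classes are py+ p+ and py p: 75 + 56 = 131.
Recombination frequency = 131/436 = 0.3005 ≈ 30.0%, i.e. 30.0 m.u.

30.0 m.u.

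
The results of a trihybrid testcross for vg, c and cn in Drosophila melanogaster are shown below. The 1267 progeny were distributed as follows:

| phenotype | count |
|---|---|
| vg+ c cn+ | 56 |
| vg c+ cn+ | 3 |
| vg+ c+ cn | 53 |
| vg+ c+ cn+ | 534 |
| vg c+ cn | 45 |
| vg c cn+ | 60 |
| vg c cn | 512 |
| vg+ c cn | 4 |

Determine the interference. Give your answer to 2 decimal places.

The two most frequent reciprocal classes, vg c cn and vg+ c+ cn+, are the parental types, so the F1 was vg c cn / vg+ c+ cn+.
The two rarest classes, vg+ c cn and vg c+ cn+, are the double crossovers. Comparing them with the parentals, only the vg allele has switched, so vg is the middle locus and the order is cn – vg – c.
cn–vg: (113 + 7)/1267 = 0.0947; vg–c: (101 + 7)/1267 = 0.0852.
Expected DCO frequency = 0.0947 × 0.0852 ≈ 0.00807; observed = 7/1267 ≈ 0.00552.
Coefficient of coincidence = 0.00552/0.00807 ≈ 0.68; interference = 1 − 0.68 = 0.32.

0.32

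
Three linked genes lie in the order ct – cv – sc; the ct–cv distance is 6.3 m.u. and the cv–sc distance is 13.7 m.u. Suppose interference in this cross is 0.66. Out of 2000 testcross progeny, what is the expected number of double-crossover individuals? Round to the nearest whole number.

Map distances give recombination frequencies of 0.063 and 0.137 for the two intervals.
With interference 0.66 (so coincidence = 0.34), expected double-crossover frequency = 0.063 × 0.137 × 0.34 = 0.00293.
Expected number = 0.00293 × 2000 = 5.87 ≈ 6.

6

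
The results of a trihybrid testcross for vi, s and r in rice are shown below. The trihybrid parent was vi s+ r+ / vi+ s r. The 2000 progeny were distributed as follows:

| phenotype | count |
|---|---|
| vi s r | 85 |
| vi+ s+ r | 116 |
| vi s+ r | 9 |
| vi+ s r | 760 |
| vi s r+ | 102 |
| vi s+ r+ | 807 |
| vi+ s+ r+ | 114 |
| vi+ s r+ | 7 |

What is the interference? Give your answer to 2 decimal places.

The two rarest classes, vi s+ r and vi+ s r+, are the double crossovers. Comparing them with the parentals, only the r allele has switched, so r is the middle locus and the order is s – r – vi.
s–r: (218 + 16)/2000 = 0.1170; r–vi: (199 + 16)/2000 = 0.1075.
Expected DCO frequency = 0.1170 × 0.1075 ≈ 0.01258; observed = 16/2000 ≈ 0.00800.
Coefficient of coincidence = 0.00800/0.01258 ≈ 0.64; interference = 1 − 0.64 = 0.36.

0.36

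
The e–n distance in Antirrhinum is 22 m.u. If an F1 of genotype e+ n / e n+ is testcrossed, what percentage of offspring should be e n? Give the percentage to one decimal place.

A map distance of 22 m.u. corresponds to a recombination frequency of 0.220.
The F1 is e+ n / e n+, so e n is a recombinant gamete class with expected frequency r/2 = 0.220/2 = 0.1100.
That is 0.1100 = 11.0% of the progeny.

11.0%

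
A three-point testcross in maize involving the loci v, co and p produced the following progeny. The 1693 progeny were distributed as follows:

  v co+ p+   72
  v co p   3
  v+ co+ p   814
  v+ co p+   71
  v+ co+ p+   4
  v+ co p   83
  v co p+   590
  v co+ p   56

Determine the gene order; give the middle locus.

The two most frequent reciprocal classes, v+ co+ p and v co p+, are the parental types, so the F1 was v+ co+ p / v co p+.
The two rarest classes, v+ co+ p+ and v co p, are the double crossovers. Comparing them with the parentals, only the p allele has switched, so p is the middle locus and the order is v – p – co.

p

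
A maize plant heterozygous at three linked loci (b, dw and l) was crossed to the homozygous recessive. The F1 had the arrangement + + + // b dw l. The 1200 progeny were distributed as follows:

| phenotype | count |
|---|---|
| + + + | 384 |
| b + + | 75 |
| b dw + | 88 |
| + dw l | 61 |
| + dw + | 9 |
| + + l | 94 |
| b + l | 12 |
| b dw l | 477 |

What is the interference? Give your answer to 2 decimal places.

0.21

The two rarest classes, + dw + and b + l, are the double crossovers. Comparing them with the parentals, only the dw allele has switched, so dw is the middle locus and the order is l – dw – b.
l–dw: (182 + 21)/1200 = 0.1692; dw–b: (136 + 21)/1200 = 0.1308.
Expected DCO frequency = 0.1692 × 0.1308 ≈ 0.02213; observed = 21/1200 ≈ 0.01750.
Coefficient of coincidence = 0.01750/0.02213 ≈ 0.79; interference = 1 − 0.79 = 0.21.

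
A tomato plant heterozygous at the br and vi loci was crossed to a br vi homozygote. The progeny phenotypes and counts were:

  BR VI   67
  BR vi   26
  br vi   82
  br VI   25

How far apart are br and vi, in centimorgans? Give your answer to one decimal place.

The two most frequent classes, BR VI (67) and br vi (82), are the parental types, so the F1 was BR VI / br vi.
The recombinant classes are BR vi and br VI: 26 + 25 = 51.
Recombination frequency = 51/200 = 0.2550 ≈ 25.5%, i.e. 25.5 centimorgans.

25.5 centimorgans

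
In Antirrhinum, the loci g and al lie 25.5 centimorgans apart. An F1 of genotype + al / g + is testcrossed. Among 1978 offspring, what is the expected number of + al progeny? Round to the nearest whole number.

A map distance of 25.5 centimorgans corresponds to a recombination frequency of 0.255.
The F1 is + al / g +, so + al is a parental gamete class with expected frequency (1 − r)/2 = 0.745/2 = 0.3725.
Expected number = 0.3725 × 1978 = 736.80 ≈ 737.

737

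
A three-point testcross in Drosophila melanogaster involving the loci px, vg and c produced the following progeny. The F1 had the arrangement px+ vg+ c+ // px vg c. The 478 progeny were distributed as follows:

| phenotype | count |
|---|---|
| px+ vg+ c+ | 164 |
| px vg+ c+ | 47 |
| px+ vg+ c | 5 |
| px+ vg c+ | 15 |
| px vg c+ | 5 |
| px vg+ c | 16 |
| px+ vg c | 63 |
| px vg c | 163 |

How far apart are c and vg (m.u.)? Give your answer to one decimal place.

8.6 m.u.

The two rarest classes, px+ vg+ c and px vg c+, are the double crossovers. Comparing them with the parentals, only the c allele has switched, so c is the middle locus and the order is vg – c – px.
Crossovers in the vg–c interval produce the single-crossover classes px+ vg c+ and px vg+ c (15 + 16 = 31) plus the double crossovers (10).
RF(vg–c) = (31 + 10) / 478 = 41/478 = 0.0858 → 8.6 m.u.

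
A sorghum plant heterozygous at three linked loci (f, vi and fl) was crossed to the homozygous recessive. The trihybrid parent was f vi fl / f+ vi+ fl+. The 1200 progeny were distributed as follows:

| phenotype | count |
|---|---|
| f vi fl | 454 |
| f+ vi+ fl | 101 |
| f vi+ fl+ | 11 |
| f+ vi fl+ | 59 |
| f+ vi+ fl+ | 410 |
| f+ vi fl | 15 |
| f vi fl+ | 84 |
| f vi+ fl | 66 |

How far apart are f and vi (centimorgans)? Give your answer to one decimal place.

The two rarest classes, f+ vi fl and f vi+ fl+, are the double crossovers. Comparing them with the parentals, only the f allele has switched, so f is the middle locus and the order is fl – f – vi.
Crossovers in the f–vi interval produce the single-crossover classes f vi+ fl and f+ vi fl+ (66 + 59 = 125) plus the double crossovers (26).
RF(f–vi) = (125 + 26) / 1200 = 151/1200 = 0.1258 → 12.6 centimorgans.

12.6 centimorgans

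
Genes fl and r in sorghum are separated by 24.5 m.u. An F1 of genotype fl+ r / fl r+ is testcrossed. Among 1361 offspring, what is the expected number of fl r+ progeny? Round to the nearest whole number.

514

A map distance of 24.5 m.u. corresponds to a recombination frequency of 0.245.
The F1 is fl+ r / fl r+, so fl r+ is a parental gamete class with expected frequency (1 − r)/2 = 0.755/2 = 0.3775.
Expected number = 0.3775 × 1361 = 513.78 ≈ 514.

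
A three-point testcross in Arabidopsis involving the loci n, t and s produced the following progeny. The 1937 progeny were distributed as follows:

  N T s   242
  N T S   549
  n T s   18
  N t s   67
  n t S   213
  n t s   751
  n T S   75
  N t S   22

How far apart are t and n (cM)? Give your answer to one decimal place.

9.4 cM

The two most frequent reciprocal classes, n t s and N T S, are the parental types, so the F1 was n t s / N T S.
The two rarest classes, n T s and N t S, are the double crossovers. Comparing them with the parentals, only the t allele has switched, so t is the middle locus and the order is n – t – s.
Crossovers in the n–t interval produce the single-crossover classes N t s and n T S (67 + 75 = 142) plus the double crossovers (40).
RF(n–t) = (142 + 40) / 1937 = 182/1937 = 0.0940 → 9.4 cM.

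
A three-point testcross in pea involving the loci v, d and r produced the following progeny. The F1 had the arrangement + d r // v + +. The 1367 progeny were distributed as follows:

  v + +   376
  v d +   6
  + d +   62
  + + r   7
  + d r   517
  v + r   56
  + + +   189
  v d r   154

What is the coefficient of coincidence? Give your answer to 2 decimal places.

The two rarest classes, + + r and v d +, are the double crossovers. Comparing them with the parentals, only the d allele has switched, so d is the middle locus and the order is v – d – r.
v–d: (343 + 13)/1367 = 0.2604; d–r: (118 + 13)/1367 = 0.0958.
Expected DCO frequency = 0.2604 × 0.0958 ≈ 0.02495; observed = 13/1367 ≈ 0.00951.
Coefficient of coincidence = 0.00951/0.02495 ≈ 0.38.

0.38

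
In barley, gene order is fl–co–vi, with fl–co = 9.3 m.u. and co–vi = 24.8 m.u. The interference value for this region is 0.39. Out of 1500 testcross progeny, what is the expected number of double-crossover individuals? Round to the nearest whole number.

Map distances give recombination frequencies of 0.093 and 0.248 for the two intervals.
With interference 0.39 (so coincidence = 0.61), expected double-crossover frequency = 0.093 × 0.248 × 0.61 = 0.01407.
Expected number = 0.01407 × 1500 = 21.10 ≈ 21.

21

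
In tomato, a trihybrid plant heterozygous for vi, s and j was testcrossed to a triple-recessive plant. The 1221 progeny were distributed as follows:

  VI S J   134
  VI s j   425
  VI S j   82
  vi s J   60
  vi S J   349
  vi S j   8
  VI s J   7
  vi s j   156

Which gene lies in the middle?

j

The two most frequent reciprocal classes, VI s j and vi S J, are the parental types, so the F1 was VI s j / vi S J.
The two rarest classes, VI s J and vi S j, are the double crossovers. Comparing them with the parentals, only the j allele has switched, so j is the middle locus and the order is s – j – vi.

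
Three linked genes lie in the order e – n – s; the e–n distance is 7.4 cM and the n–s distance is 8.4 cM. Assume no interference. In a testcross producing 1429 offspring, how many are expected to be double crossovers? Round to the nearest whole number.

9

Map distances give recombination frequencies of 0.074 and 0.084 for the two intervals.
With no interference, expected double-crossover frequency = 0.074 × 0.084 = 0.00622.
Expected number = 0.00622 × 1429 = 8.88 ≈ 9.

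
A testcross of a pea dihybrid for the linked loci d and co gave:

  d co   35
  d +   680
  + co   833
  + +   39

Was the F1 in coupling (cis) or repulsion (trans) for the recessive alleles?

The two most frequent classes are + co (833) and d + (680); these are the parental (non-recombinant) types.
So the F1 carried + co on one chromosome and d + on the other — the recessive alleles are on opposite chromosomes (trans / repulsion).

trans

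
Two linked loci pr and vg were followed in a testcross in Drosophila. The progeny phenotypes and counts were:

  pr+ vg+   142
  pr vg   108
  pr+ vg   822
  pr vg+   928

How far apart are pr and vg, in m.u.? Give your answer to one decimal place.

12.5 m.u.

The two most frequent classes, pr+ vg (822) and pr vg+ (928), are the parental types, so the F1 was pr+ vg / pr vg+.
The recombinant classes are pr+ vg+ and pr vg: 142 + 108 = 250.
Recombination frequency = 250/2000 = 0.1250 ≈ 12.5%, i.e. 12.5 m.u.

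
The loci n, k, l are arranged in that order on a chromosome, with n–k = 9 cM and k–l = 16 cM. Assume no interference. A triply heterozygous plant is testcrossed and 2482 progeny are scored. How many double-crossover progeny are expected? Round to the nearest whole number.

36

Map distances give recombination frequencies of 0.090 and 0.160 for the two intervals.
With no interference, expected double-crossover frequency = 0.090 × 0.160 = 0.01440.
Expected number = 0.01440 × 2482 = 35.74 ≈ 36.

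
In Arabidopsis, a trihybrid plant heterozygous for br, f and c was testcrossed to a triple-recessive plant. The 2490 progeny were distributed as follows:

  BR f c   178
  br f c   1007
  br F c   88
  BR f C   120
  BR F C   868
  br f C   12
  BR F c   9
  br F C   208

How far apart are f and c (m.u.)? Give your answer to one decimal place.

The two most frequent reciprocal classes, br f c and BR F C, are the parental types, so the F1 was br f c / BR F C.
The two rarest classes, br f C and BR F c, are the double crossovers. Comparing them with the parentals, only the c allele has switched, so c is the middle locus and the order is f – c – br.
Crossovers in the f–c interval produce the single-crossover classes br F c and BR f C (88 + 120 = 208) plus the double crossovers (21).
RF(f–c) = (208 + 21) / 2490 = 229/2490 = 0.0920 → 9.2 m.u.

9.2 m.u.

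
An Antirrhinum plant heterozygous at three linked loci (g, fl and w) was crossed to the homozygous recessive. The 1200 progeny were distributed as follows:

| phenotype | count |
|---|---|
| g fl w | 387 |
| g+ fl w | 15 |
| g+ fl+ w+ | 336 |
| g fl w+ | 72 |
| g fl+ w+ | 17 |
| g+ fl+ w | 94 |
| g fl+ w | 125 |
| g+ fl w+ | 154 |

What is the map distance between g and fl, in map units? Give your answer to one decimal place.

The two most frequent reciprocal classes, g+ fl+ w+ and g fl w, are the parental types, so the F1 was g+ fl+ w+ / g fl w.
The two rarest classes, g fl+ w+ and g+ fl w, are the double crossovers. Comparing them with the parentals, only the g allele has switched, so g is the middle locus and the order is fl – g – w.
Crossovers in the fl–g interval produce the single-crossover classes g+ fl w+ and g fl+ w (154 + 125 = 279) plus the double crossovers (32).
RF(fl–g) = (279 + 32) / 1200 = 311/1200 = 0.2592 → 25.9 map units.

25.9 map units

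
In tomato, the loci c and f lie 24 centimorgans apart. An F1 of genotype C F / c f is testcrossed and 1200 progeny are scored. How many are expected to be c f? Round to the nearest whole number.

456

A map distance of 24 centimorgans corresponds to a recombination frequency of 0.240.
The F1 is C F / c f, so c f is a parental gamete class with expected frequency (1 − r)/2 = 0.760/2 = 0.3800.
Expected number = 0.3800 × 1200 = 456.00 ≈ 456.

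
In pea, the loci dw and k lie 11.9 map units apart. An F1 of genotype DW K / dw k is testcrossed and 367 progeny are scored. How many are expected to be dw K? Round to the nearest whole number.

22

A map distance of 11.9 map units corresponds to a recombination frequency of 0.119.
The F1 is DW K / dw k, so dw K is a recombinant gamete class with expected frequency r/2 = 0.119/2 = 0.0595.
Expected number = 0.0595 × 367 = 21.84 ≈ 22.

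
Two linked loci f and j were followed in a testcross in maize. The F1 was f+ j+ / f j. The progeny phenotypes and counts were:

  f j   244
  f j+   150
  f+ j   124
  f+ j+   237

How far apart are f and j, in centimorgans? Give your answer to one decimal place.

36.3 centimorgans

The recombinant classes are f+ j and f j+: 124 + 150 = 274.
Recombination frequency = 274/755 = 0.3629 ≈ 36.3%, i.e. 36.3 centimorgans.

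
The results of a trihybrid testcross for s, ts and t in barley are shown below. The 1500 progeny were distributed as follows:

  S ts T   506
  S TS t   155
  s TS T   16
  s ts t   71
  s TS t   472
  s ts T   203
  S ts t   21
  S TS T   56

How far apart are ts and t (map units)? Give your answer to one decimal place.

The two most frequent reciprocal classes, s TS t and S ts T, are the parental types, so the F1 was s TS t / S ts T.
The two rarest classes, s TS T and S ts t, are the double crossovers. Comparing them with the parentals, only the t allele has switched, so t is the middle locus and the order is ts – t – s.
Crossovers in the ts–t interval produce the single-crossover classes s ts t and S TS T (71 + 56 = 127) plus the double crossovers (37).
RF(ts–t) = (127 + 37) / 1500 = 164/1500 = 0.1093 → 10.9 map units.

10.9 map units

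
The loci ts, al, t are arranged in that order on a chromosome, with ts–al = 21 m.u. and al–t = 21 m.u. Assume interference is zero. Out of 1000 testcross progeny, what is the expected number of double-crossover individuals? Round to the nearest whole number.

44

Map distances give recombination frequencies of 0.210 and 0.210 for the two intervals.
With no interference, expected double-crossover frequency = 0.210 × 0.210 = 0.04410.
Expected number = 0.04410 × 1000 = 44.10 ≈ 44.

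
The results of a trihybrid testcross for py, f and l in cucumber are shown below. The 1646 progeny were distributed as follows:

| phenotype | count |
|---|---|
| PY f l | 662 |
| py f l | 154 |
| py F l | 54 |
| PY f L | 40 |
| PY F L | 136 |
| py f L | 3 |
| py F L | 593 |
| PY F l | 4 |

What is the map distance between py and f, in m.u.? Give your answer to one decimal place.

The two most frequent reciprocal classes, py F L and PY f l, are the parental types, so the F1 was py F L / PY f l.
The two rarest classes, py f L and PY F l, are the double crossovers. Comparing them with the parentals, only the f allele has switched, so f is the middle locus and the order is l – f – py.
Crossovers in the f–py interval produce the single-crossover classes PY F L and py f l (136 + 154 = 290) plus the double crossovers (7).
RF(f–py) = (290 + 7) / 1646 = 297/1646 = 0.1804 → 18.0 m.u.

18.0 m.u.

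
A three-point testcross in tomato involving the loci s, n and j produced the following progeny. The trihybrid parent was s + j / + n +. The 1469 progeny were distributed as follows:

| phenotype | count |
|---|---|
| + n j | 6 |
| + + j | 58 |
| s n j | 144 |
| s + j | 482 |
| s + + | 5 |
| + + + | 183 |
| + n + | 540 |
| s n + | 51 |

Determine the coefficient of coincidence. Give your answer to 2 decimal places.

The two rarest classes, s + + and + n j, are the double crossovers. Comparing them with the parentals, only the j allele has switched, so j is the middle locus and the order is s – j – n.
s–j: (109 + 11)/1469 = 0.0817; j–n: (327 + 11)/1469 = 0.2301.
Expected DCO frequency = 0.0817 × 0.2301 ≈ 0.01880; observed = 11/1469 ≈ 0.00749.
Coefficient of coincidence = 0.00749/0.01880 ≈ 0.40.

0.40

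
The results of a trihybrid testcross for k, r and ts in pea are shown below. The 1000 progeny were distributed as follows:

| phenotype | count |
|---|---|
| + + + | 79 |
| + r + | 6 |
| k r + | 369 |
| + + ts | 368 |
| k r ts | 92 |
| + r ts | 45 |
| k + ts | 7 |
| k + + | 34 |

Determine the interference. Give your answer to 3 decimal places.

0.232

The two most frequent reciprocal classes, + + ts and k r +, are the parental types, so the F1 was + + ts / k r +.
The two rarest classes, k + ts and + r +, are the double crossovers. Comparing them with the parentals, only the k allele has switched, so k is the middle locus and the order is ts – k – r.
ts–k: (171 + 13)/1000 = 0.1840; k–r: (79 + 13)/1000 = 0.0920.
Expected DCO frequency = 0.1840 × 0.0920 ≈ 0.01693; observed = 13/1000 ≈ 0.01300.
Coefficient of coincidence = 0.01300/0.01693 ≈ 0.768; interference = 1 − 0.768 = 0.232.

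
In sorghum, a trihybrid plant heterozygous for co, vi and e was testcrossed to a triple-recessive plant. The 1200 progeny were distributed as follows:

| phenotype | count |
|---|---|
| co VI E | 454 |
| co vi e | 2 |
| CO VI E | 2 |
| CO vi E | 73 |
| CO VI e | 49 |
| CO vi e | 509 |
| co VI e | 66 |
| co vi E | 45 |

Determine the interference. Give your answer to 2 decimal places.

0.66

The two most frequent reciprocal classes, co VI E and CO vi e, are the parental types, so the F1 was co VI E / CO vi e.
The two rarest classes, CO VI E and co vi e, are the double crossovers. Comparing them with the parentals, only the co allele has switched, so co is the middle locus and the order is e – co – vi.
e–co: (139 + 4)/1200 = 0.1192; co–vi: (94 + 4)/1200 = 0.0817.
Expected DCO frequency = 0.1192 × 0.0817 ≈ 0.00974; observed = 4/1200 ≈ 0.00333.
Coefficient of coincidence = 0.00333/0.00974 ≈ 0.34; interference = 1 − 0.34 = 0.66.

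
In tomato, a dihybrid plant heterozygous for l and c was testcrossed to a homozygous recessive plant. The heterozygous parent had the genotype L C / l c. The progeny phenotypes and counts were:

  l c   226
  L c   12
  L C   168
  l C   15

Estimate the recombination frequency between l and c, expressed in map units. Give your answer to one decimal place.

The recombinant classes are L c and l C: 12 + 15 = 27.
Recombination frequency = 27/421 = 0.0641 ≈ 6.4%, i.e. 6.4 map units.

6.4 map units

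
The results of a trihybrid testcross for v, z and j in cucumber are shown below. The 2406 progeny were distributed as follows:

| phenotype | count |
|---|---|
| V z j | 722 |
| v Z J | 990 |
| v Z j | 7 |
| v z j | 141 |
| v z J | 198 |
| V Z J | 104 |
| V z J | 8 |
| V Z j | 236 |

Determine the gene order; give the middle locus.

j

The two most frequent reciprocal classes, V z j and v Z J, are the parental types, so the F1 was V z j / v Z J.
The two rarest classes, V z J and v Z j, are the double crossovers. Comparing them with the parentals, only the j allele has switched, so j is the middle locus and the order is z – j – v.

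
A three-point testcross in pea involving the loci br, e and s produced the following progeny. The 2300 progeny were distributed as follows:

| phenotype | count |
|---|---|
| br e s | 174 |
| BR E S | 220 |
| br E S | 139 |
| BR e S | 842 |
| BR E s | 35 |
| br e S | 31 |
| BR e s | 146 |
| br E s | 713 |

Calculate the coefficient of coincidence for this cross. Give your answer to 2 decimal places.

The two most frequent reciprocal classes, BR e S and br E s, are the parental types, so the F1 was BR e S / br E s.
The two rarest classes, br e S and BR E s, are the double crossovers. Comparing them with the parentals, only the br allele has switched, so br is the middle locus and the order is e – br – s.
e–br: (394 + 66)/2300 = 0.2000; br–s: (285 + 66)/2300 = 0.1526.
Expected DCO frequency = 0.2000 × 0.1526 ≈ 0.03052; observed = 66/2300 ≈ 0.02870.
Coefficient of coincidence = 0.02870/0.03052 ≈ 0.94.

0.94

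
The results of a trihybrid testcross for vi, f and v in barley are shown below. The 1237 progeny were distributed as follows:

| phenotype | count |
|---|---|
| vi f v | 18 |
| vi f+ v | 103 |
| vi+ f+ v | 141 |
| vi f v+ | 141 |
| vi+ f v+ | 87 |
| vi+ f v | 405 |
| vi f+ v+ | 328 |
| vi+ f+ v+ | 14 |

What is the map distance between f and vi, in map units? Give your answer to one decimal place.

25.4 map units

The two most frequent reciprocal classes, vi+ f v and vi f+ v+, are the parental types, so the F1 was vi+ f v / vi f+ v+.
The two rarest classes, vi f v and vi+ f+ v+, are the double crossovers. Comparing them with the parentals, only the vi allele has switched, so vi is the middle locus and the order is f – vi – v.
Crossovers in the f–vi interval produce the single-crossover classes vi+ f+ v and vi f v+ (141 + 141 = 282) plus the double crossovers (32).
RF(f–vi) = (282 + 32) / 1237 = 314/1237 = 0.2538 → 25.4 map units.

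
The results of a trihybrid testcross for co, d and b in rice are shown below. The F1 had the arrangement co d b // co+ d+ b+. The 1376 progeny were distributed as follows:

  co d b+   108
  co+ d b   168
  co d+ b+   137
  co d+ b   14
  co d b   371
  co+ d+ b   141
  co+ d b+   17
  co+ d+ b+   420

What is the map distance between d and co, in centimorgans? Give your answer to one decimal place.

The two rarest classes, co d+ b and co+ d b+, are the double crossovers. Comparing them with the parentals, only the d allele has switched, so d is the middle locus and the order is b – d – co.
Crossovers in the d–co interval produce the single-crossover classes co+ d b and co d+ b+ (168 + 137 = 305) plus the double crossovers (31).
RF(d–co) = (305 + 31) / 1376 = 336/1376 = 0.2442 → 24.4 centimorgans.

24.4 centimorgans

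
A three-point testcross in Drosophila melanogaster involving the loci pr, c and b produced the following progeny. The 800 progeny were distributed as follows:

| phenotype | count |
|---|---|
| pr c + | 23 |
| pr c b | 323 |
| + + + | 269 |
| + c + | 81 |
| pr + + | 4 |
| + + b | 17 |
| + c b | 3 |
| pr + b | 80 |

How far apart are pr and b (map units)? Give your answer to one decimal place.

The two most frequent reciprocal classes, pr c b and + + +, are the parental types, so the F1 was pr c b / + + +.
The two rarest classes, + c b and pr + +, are the double crossovers. Comparing them with the parentals, only the pr allele has switched, so pr is the middle locus and the order is c – pr – b.
Crossovers in the pr–b interval produce the single-crossover classes pr c + and + + b (23 + 17 = 40) plus the double crossovers (7).
RF(pr–b) = (40 + 7) / 800 = 47/800 = 0.0587 → 5.9 map units.

5.9 map units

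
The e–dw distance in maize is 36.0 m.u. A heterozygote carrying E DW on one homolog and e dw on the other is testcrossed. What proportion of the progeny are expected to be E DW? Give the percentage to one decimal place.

32.0%

A map distance of 36.0 m.u. corresponds to a recombination frequency of 0.360.
The F1 is E DW / e dw, so E DW is a parental gamete class with expected frequency (1 − r)/2 = 0.640/2 = 0.3200.
That is 0.3200 = 32.0% of the progeny.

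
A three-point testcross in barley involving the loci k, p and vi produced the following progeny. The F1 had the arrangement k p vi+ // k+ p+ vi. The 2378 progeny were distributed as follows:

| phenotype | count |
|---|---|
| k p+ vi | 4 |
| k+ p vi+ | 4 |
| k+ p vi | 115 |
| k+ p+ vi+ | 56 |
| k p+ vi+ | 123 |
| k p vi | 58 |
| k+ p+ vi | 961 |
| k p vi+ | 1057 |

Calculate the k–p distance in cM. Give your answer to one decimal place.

10.3 cM

The two rarest classes, k+ p vi+ and k p+ vi, are the double crossovers. Comparing them with the parentals, only the k allele has switched, so k is the middle locus and the order is p – k – vi.
Crossovers in the p–k interval produce the single-crossover classes k p+ vi+ and k+ p vi (123 + 115 = 238) plus the double crossovers (8).
RF(p–k) = (238 + 8) / 2378 = 246/2378 = 0.1034 → 10.3 cM.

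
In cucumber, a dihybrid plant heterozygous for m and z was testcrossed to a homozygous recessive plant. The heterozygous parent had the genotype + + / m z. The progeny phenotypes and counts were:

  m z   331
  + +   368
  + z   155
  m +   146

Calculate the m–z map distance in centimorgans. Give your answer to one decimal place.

The recombinant classes are + z and m +: 155 + 146 = 301.
Recombination frequency = 301/1000 = 0.3010 ≈ 30.1%, i.e. 30.1 centimorgans.

30.1 centimorgans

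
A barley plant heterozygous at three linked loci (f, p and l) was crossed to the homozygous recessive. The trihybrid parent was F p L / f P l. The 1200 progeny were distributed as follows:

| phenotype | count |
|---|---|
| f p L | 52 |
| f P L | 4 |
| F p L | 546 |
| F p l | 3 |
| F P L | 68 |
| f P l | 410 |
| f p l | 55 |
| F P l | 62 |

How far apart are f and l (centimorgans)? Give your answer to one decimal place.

10.1 centimorgans

The two rarest classes, F p l and f P L, are the double crossovers. Comparing them with the parentals, only the l allele has switched, so l is the middle locus and the order is p – l – f.
Crossovers in the l–f interval produce the single-crossover classes f p L and F P l (52 + 62 = 114) plus the double crossovers (7).
RF(l–f) = (114 + 7) / 1200 = 121/1200 = 0.1008 → 10.1 centimorgans.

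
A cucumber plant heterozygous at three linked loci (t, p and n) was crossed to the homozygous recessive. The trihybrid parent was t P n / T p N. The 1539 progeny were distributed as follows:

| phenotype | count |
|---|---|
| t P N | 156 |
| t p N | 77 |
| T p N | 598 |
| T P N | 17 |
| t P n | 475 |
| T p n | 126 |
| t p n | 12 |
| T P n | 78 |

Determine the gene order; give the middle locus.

The two rarest classes, t p n and T P N, are the double crossovers. Comparing them with the parentals, only the p allele has switched, so p is the middle locus and the order is n – p – t.

p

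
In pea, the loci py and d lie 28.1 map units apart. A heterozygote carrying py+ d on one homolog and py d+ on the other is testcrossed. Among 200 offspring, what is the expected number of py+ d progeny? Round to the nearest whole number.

72

A map distance of 28.1 map units corresponds to a recombination frequency of 0.281.
The F1 is py+ d / py d+, so py+ d is a parental gamete class with expected frequency (1 − r)/2 = 0.719/2 = 0.3595.
Expected number = 0.3595 × 200 = 71.90 ≈ 72.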